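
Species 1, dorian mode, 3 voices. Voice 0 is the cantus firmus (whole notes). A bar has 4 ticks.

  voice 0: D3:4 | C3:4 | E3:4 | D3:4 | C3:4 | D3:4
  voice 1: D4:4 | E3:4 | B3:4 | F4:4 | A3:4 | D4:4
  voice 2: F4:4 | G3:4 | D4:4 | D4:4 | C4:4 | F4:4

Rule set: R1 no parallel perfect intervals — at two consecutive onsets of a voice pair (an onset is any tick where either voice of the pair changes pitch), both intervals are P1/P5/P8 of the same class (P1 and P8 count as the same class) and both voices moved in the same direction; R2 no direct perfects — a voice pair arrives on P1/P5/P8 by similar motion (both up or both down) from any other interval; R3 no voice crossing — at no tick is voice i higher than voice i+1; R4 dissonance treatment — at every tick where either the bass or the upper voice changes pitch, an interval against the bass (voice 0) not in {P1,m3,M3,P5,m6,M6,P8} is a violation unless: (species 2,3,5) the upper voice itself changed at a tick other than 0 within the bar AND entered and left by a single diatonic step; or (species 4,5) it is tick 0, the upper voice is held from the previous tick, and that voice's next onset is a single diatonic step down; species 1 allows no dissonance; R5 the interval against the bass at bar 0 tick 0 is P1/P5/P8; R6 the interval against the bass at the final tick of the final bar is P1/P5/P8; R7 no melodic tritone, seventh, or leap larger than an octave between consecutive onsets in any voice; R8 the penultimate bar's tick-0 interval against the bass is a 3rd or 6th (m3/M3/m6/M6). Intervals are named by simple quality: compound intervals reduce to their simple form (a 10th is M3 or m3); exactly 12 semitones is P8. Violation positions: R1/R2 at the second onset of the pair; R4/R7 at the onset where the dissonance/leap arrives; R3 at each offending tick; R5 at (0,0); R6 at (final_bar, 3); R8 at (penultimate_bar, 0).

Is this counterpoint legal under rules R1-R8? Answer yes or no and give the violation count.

bar 0: v0=D3 v1=D4 v2=F4 (m3)
bar 1: v0=C3 v1=E3 v2=G3 (P5)
bar 2: v0=E3 v1=B3 v2=D4 (m7)
bar 3: v0=D3 v1=F4 v2=D4 (P8)
bar 4: v0=C3 v1=A3 v2=C4 (P8)
bar 5: v0=D3 v1=D4 v2=F4 (m3)
  R5 @ bar0.0: opens on m3
  R2 @ bar1.0: D3/F4 m3 -> C3/G3 P5 similar
  R7 @ bar1.0: D4->E3 leap 10st
  R7 @ bar1.0: F4->G3 leap 10st
  R2 @ bar2.0: C3/E3 M3 -> E3/B3 P5 similar
  R4 @ bar2.0: E3/D4 m7 untreated
  R3 @ bar3.0: F4 above D4
  R7 @ bar3.0: B3->F4 leap 6st
  R3 @ bar3.1: F4 above D4
  R3 @ bar3.2: F4 above D4
  R3 @ bar3.3: F4 above D4
  R1 @ bar4.0: D3/D4 P8 -> C3/C4 P8 similar
  R8 @ bar4.0: penult P8 not 3rd/6th
  R2 @ bar5.0: C3/A3 M6 -> D3/D4 P8 similar
  R6 @ bar5.3: closes on m3

No (15 violations)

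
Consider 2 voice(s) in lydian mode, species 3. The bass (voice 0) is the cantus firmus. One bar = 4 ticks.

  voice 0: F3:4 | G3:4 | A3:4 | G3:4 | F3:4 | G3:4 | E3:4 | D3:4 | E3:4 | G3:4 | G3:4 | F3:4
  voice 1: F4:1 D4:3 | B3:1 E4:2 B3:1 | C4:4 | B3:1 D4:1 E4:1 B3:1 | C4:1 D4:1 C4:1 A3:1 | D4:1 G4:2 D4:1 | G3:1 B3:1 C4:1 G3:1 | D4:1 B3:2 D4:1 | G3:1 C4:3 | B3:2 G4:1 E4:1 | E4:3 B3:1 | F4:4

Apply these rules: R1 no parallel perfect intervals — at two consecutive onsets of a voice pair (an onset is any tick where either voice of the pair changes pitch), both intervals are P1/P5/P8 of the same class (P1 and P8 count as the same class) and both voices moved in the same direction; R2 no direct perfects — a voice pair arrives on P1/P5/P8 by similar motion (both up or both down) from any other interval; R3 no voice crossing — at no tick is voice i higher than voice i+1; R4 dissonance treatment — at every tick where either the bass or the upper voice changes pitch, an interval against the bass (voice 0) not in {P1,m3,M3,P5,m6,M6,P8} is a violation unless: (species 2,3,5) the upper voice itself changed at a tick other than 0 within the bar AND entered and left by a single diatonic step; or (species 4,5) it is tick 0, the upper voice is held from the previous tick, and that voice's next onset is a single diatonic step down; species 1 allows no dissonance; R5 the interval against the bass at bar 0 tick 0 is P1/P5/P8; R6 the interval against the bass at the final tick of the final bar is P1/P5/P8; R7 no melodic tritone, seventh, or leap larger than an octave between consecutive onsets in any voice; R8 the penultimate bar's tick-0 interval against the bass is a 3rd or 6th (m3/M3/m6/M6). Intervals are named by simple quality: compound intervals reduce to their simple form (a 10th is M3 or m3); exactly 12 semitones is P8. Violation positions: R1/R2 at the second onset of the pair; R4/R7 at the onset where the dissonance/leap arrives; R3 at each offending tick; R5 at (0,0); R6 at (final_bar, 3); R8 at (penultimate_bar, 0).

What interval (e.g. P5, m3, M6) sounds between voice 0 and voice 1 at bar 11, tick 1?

P8

voice 0=F3 voice 1=F4 -> P8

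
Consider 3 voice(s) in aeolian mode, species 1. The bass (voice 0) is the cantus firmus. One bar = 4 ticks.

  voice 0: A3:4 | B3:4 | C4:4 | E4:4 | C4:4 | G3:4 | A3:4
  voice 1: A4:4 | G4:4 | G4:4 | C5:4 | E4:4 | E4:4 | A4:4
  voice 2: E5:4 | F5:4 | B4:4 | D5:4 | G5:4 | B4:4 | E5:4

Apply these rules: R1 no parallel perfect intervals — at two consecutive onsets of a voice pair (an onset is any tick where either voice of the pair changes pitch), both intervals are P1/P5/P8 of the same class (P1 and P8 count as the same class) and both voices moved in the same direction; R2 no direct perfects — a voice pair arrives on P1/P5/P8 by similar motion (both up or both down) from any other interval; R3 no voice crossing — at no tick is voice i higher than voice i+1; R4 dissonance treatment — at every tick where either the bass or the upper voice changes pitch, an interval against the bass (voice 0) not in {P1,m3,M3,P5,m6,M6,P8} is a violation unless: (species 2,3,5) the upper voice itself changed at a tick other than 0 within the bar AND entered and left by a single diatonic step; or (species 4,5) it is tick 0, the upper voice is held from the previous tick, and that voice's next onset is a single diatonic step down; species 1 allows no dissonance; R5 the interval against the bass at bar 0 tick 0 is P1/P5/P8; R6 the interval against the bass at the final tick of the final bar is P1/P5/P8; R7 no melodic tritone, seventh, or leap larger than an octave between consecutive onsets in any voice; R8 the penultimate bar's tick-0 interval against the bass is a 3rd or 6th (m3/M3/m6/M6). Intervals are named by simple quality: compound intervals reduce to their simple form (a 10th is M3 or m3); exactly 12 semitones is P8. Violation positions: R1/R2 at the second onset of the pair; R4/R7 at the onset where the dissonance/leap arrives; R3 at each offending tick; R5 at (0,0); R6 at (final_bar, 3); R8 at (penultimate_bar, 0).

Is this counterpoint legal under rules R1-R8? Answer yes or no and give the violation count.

bar 0: v0=A3 v1=A4 v2=E5 (P5)
bar 1: v0=B3 v1=G4 v2=F5 (TT)
bar 2: v0=C4 v1=G4 v2=B4 (M7)
bar 3: v0=E4 v1=C5 v2=D5 (m7)
bar 4: v0=C4 v1=E4 v2=G5 (P5)
bar 5: v0=G3 v1=E4 v2=B4 (M3)
bar 6: v0=A3 v1=A4 v2=E5 (P5)
  R4 @ bar1.0: B3/F5 TT untreated
  R4 @ bar2.0: C4/B4 M7 untreated
  R7 @ bar2.0: F5->B4 leap 6st
  R4 @ bar3.0: E4/D5 m7 untreated
  R1 @ bar6.0: E4/B4 P5 -> A4/E5 P5 similar
  R2 @ bar6.0: G3/E4 M6 -> A3/A4 P8 similar
  R2 @ bar6.0: G3/B4 M3 -> A3/E5 P5 similar

No (7 violations)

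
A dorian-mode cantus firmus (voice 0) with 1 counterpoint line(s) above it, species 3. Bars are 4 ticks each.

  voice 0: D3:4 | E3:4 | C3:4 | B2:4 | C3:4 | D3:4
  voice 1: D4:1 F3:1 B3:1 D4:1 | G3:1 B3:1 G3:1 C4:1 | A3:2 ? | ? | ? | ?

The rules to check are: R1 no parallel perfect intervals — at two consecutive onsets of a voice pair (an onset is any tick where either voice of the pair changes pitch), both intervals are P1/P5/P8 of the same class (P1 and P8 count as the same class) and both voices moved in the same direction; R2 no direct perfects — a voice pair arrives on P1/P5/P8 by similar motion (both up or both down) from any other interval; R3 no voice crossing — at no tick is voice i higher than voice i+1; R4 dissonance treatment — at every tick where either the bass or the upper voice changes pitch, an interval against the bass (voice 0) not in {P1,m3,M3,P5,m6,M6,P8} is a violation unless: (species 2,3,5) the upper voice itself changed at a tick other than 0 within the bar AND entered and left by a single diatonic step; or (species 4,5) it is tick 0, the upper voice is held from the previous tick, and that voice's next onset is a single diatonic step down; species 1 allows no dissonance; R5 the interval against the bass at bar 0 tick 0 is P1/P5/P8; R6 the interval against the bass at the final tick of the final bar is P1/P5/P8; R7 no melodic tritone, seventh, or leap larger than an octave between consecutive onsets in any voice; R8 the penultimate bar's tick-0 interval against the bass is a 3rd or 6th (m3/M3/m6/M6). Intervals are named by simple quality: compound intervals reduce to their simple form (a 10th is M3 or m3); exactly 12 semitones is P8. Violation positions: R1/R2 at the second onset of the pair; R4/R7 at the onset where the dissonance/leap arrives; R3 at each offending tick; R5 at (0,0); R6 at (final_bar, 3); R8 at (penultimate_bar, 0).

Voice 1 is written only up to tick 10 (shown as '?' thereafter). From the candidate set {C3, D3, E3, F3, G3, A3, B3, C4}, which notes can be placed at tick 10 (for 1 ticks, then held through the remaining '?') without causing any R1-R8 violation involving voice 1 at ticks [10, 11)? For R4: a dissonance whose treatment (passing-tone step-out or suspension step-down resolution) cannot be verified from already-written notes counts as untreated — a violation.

{A3, C3, C4, E3, G3}

C3: legal
D3: violates R4
E3: legal
F3: violates R4
G3: legal
A3: legal
B3: violates R4
C4: legal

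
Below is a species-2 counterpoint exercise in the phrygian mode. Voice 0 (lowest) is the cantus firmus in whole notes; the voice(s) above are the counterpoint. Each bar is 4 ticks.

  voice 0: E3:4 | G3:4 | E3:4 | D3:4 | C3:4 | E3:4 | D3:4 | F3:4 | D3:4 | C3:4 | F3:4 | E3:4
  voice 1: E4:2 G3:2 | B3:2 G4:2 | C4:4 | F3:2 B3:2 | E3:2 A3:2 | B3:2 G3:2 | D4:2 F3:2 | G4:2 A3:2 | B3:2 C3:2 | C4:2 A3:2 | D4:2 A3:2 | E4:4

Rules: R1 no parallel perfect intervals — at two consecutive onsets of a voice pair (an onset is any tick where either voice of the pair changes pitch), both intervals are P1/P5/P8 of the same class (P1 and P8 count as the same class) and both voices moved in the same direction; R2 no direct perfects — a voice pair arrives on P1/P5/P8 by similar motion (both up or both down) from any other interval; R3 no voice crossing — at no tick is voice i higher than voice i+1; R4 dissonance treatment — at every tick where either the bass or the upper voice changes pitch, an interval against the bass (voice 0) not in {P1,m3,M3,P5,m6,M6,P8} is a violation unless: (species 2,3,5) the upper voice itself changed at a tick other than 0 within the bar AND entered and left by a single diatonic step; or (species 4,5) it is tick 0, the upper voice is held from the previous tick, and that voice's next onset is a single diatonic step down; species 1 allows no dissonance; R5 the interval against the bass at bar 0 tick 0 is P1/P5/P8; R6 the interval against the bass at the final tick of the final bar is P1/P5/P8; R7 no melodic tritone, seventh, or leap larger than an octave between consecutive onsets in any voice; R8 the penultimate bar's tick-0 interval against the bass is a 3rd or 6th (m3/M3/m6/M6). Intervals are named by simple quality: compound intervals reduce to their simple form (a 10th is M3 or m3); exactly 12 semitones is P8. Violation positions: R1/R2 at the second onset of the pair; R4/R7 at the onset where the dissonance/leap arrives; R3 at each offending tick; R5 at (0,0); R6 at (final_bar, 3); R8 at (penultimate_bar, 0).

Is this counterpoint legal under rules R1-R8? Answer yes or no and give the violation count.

bar 0: v0=E3 v1=E4 (P8)
bar 1: v0=G3 v1=B3 (M3)
bar 2: v0=E3 v1=C4 (m6)
bar 3: v0=D3 v1=F3 (m3)
bar 4: v0=C3 v1=E3 (M3)
bar 5: v0=E3 v1=B3 (P5)
bar 6: v0=D3 v1=D4 (P8)
bar 7: v0=F3 v1=G4 (M2)
bar 8: v0=D3 v1=B3 (M6)
bar 9: v0=C3 v1=C4 (P8)
bar 10: v0=F3 v1=D4 (M6)
bar 11: v0=E3 v1=E4 (P8)
  R7 @ bar3.2: F3->B3 leap 6st
  R2 @ bar5.0: C3/A3 M6 -> E3/B3 P5 similar
  R4 @ bar7.0: F3/G4 M2 untreated
  R7 @ bar7.0: F3->G4 leap 14st
  R7 @ bar7.2: G4->A3 leap 10st
  R3 @ bar8.2: D3 above C3
  R4 @ bar8.2: D3/C3 M2 untreated
  R7 @ bar8.2: B3->C3 leap 11st
  R3 @ bar8.3: D3 above C3

No (9 violations)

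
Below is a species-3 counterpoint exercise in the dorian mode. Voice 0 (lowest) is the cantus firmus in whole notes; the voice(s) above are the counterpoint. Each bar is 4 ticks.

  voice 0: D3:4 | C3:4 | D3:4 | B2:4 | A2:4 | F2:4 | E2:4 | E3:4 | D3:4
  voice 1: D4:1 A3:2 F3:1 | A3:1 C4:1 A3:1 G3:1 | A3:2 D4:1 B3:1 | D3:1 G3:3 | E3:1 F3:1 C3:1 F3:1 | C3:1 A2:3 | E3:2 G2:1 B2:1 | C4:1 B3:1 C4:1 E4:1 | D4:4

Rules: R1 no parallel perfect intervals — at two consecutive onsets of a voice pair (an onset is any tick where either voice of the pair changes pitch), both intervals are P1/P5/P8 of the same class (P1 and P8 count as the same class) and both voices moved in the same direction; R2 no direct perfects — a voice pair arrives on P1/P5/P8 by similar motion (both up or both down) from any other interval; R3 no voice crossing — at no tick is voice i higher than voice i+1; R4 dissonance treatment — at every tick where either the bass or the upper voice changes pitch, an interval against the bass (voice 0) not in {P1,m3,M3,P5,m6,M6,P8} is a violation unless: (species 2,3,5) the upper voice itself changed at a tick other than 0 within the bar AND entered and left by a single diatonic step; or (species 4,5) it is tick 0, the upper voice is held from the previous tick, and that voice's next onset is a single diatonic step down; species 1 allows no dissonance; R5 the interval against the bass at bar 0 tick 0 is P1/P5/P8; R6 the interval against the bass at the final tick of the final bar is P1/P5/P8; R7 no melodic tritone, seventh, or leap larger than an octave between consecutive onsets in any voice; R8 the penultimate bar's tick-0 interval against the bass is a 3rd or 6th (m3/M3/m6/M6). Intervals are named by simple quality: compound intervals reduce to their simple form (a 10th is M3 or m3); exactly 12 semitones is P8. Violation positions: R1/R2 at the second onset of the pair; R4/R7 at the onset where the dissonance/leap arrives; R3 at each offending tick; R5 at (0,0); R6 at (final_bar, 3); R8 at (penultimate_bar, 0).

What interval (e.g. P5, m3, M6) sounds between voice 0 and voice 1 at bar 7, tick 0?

voice 0=E3 voice 1=C4 -> m6

m6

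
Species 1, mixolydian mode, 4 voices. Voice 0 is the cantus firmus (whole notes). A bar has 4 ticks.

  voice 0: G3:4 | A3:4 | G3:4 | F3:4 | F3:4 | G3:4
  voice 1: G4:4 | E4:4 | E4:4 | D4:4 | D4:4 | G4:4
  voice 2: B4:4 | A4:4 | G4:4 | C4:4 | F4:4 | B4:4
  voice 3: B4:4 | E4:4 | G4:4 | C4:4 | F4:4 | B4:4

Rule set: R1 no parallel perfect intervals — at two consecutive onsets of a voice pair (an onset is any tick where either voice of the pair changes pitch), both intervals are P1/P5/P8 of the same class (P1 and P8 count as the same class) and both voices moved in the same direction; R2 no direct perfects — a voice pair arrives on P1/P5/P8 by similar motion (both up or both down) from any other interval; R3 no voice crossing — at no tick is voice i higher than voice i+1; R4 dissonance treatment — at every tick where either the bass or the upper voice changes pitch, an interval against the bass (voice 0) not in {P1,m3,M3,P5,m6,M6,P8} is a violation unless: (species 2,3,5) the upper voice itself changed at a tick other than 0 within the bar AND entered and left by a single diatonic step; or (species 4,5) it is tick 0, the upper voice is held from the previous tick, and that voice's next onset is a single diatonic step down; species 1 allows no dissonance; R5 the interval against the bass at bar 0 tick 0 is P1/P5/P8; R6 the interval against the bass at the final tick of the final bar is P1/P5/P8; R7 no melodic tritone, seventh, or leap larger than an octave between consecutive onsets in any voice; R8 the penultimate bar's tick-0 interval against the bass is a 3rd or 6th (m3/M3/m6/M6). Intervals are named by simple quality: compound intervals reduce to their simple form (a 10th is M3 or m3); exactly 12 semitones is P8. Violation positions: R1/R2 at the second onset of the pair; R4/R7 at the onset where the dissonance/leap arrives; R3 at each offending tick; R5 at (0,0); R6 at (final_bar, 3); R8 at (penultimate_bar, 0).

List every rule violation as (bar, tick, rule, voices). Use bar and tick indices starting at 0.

(0, 0, R5, (0, 2))
(0, 0, R5, (0, 3))
(1, 0, R2, (1, 3))
(1, 0, R3, (2, 3))
(1, 1, R3, (2, 3))
(1, 2, R3, (2, 3))
(1, 3, R3, (2, 3))
(2, 0, R1, (0, 2))
(3, 0, R1, (2, 3))
(3, 0, R2, (0, 2))
(3, 0, R2, (0, 3))
(3, 0, R3, (1, 2))
(3, 1, R3, (1, 2))
(3, 2, R3, (1, 2))
(3, 3, R3, (1, 2))
(4, 0, R1, (2, 3))
(4, 0, R8, (0, 2))
(4, 0, R8, (0, 3))
(5, 0, R1, (2, 3))
(5, 0, R2, (0, 1))
(5, 0, R7, (2,))
(5, 0, R7, (3,))
(5, 3, R6, (0, 2))
(5, 3, R6, (0, 3))

bar 0: v0=G3 v1=G4 v2=B4 v3=B4 downbeat M3
bar 1: v0=A3 v1=E4 v2=A4 v3=E4 downbeat P5
bar 2: v0=G3 v1=E4 v2=G4 v3=G4 downbeat P8
bar 3: v0=F3 v1=D4 v2=C4 v3=C4 downbeat P5
bar 4: v0=F3 v1=D4 v2=F4 v3=F4 downbeat P8
bar 5: v0=G3 v1=G4 v2=B4 v3=B4 downbeat M3
  -> R5 @ bar 0 tick 0 v(0, 2): opens on M3
  -> R5 @ bar 0 tick 0 v(0, 3): opens on M3
  -> R2 @ bar 1 tick 0 v(1, 3): G4/B4 M3 -> E4/E4 P1 similar
  -> R3 @ bar 1 tick 0 v(2, 3): A4 above E4
  -> R3 @ bar 1 tick 1 v(2, 3): A4 above E4
  -> R3 @ bar 1 tick 2 v(2, 3): A4 above E4
  -> R3 @ bar 1 tick 3 v(2, 3): A4 above E4
  -> R1 @ bar 2 tick 0 v(0, 2): A3/A4 P8 -> G3/G4 P8 similar
  -> R1 @ bar 3 tick 0 v(2, 3): G4/G4 P1 -> C4/C4 P1 similar
  -> R2 @ bar 3 tick 0 v(0, 2): G3/G4 P8 -> F3/C4 P5 similar
  -> R2 @ bar 3 tick 0 v(0, 3): G3/G4 P8 -> F3/C4 P5 similar
  -> R3 @ bar 3 tick 0 v(1, 2): D4 above C4
  -> R3 @ bar 3 tick 1 v(1, 2): D4 above C4
  -> R3 @ bar 3 tick 2 v(1, 2): D4 above C4
  -> R3 @ bar 3 tick 3 v(1, 2): D4 above C4
  -> R1 @ bar 4 tick 0 v(2, 3): C4/C4 P1 -> F4/F4 P1 similar
  -> R8 @ bar 4 tick 0 v(0, 2): penult P8 not 3rd/6th
  -> R8 @ bar 4 tick 0 v(0, 3): penult P8 not 3rd/6th
  -> R1 @ bar 5 tick 0 v(2, 3): F4/F4 P1 -> B4/B4 P1 similar
  -> R2 @ bar 5 tick 0 v(0, 1): F3/D4 M6 -> G3/G4 P8 similar
  -> R7 @ bar 5 tick 0 v(2,): F4->B4 leap 6st
  -> R7 @ bar 5 tick 0 v(3,): F4->B4 leap 6st
  -> R6 @ bar 5 tick 3 v(0, 2): closes on M3
  -> R6 @ bar 5 tick 3 v(0, 3): closes on M3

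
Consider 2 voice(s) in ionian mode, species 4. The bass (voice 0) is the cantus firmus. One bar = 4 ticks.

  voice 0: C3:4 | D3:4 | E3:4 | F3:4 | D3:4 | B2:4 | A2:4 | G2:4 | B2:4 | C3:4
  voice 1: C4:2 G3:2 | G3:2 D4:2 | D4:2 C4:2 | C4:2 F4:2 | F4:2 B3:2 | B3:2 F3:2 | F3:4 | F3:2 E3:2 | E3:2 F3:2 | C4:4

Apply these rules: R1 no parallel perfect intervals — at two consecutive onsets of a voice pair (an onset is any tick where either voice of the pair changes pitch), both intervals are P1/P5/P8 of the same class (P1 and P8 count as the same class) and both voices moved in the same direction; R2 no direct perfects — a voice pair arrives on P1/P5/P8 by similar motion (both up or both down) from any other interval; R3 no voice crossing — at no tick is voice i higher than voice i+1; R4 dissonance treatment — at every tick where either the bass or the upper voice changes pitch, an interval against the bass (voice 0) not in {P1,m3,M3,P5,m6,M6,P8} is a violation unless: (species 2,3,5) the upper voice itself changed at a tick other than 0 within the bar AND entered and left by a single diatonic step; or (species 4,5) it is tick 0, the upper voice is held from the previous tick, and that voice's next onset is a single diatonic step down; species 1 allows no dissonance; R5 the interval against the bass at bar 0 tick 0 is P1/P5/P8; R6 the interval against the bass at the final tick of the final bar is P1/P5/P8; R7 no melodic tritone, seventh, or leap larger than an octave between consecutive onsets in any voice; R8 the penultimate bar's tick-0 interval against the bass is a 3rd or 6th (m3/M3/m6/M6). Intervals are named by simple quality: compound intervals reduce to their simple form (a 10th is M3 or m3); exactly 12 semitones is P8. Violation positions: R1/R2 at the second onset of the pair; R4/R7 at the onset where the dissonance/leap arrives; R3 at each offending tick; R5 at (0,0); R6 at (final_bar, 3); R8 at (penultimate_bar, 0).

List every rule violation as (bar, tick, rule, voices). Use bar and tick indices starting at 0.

(1, 0, R4, (0, 1))
(4, 2, R7, (1,))
(5, 2, R4, (0, 1))
(5, 2, R7, (1,))
(8, 0, R4, (0, 1))
(8, 0, R8, (0, 1))
(8, 2, R4, (0, 1))
(9, 0, R2, (0, 1))

bar 0: v0=C3 v1=C4 downbeat P8
bar 1: v0=D3 v1=G3 downbeat P4
bar 2: v0=E3 v1=D4 downbeat m7
bar 3: v0=F3 v1=C4 downbeat P5
bar 4: v0=D3 v1=F4 downbeat m3
bar 5: v0=B2 v1=B3 downbeat P8
bar 6: v0=A2 v1=F3 downbeat m6
bar 7: v0=G2 v1=F3 downbeat m7
bar 8: v0=B2 v1=E3 downbeat P4
bar 9: v0=C3 v1=C4 downbeat P8
  -> R4 @ bar 1 tick 0 v(0, 1): D3/G3 P4 untreated
  -> R7 @ bar 4 tick 2 v(1,): F4->B3 leap 6st
  -> R4 @ bar 5 tick 2 v(0, 1): B2/F3 TT untreated
  -> R7 @ bar 5 tick 2 v(1,): B3->F3 leap 6st
  -> R4 @ bar 8 tick 0 v(0, 1): B2/E3 P4 untreated
  -> R8 @ bar 8 tick 0 v(0, 1): penult P4 not 3rd/6th
  -> R4 @ bar 8 tick 2 v(0, 1): B2/F3 TT untreated
  -> R2 @ bar 9 tick 0 v(0, 1): B2/F3 TT -> C3/C4 P8 similar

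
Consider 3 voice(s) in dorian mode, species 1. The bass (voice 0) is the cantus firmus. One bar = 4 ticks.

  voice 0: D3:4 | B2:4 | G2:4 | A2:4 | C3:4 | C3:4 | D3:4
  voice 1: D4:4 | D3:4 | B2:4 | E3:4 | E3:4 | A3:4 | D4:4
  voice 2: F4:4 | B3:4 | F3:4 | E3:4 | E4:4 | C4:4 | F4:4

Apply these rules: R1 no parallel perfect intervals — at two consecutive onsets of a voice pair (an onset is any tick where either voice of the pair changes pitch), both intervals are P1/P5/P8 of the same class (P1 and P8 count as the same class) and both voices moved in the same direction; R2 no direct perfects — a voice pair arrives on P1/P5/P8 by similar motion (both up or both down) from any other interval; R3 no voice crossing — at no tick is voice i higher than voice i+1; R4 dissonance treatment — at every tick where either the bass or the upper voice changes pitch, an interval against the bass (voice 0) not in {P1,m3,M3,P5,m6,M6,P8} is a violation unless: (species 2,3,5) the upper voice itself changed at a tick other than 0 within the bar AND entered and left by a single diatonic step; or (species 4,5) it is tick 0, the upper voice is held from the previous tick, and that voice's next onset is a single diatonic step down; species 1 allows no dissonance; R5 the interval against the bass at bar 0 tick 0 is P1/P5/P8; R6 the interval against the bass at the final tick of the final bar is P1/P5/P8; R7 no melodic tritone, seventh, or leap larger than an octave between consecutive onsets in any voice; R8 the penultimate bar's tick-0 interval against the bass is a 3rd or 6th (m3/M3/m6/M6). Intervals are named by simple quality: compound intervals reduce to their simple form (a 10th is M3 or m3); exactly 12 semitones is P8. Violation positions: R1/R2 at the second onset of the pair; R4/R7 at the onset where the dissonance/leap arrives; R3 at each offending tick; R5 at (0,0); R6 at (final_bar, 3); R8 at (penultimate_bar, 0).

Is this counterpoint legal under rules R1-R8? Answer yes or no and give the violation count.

bar 0: v0=D3 v1=D4 v2=F4 (m3)
bar 1: v0=B2 v1=D3 v2=B3 (P8)
bar 2: v0=G2 v1=B2 v2=F3 (m7)
bar 3: v0=A2 v1=E3 v2=E3 (P5)
bar 4: v0=C3 v1=E3 v2=E4 (M3)
bar 5: v0=C3 v1=A3 v2=C4 (P8)
bar 6: v0=D3 v1=D4 v2=F4 (m3)
  R5 @ bar0.0: opens on m3
  R2 @ bar1.0: D3/F4 m3 -> B2/B3 P8 similar
  R7 @ bar1.0: F4->B3 leap 6st
  R4 @ bar2.0: G2/F3 m7 untreated
  R7 @ bar2.0: B3->F3 leap 6st
  R2 @ bar3.0: G2/B2 M3 -> A2/E3 P5 similar
  R8 @ bar5.0: penult P8 not 3rd/6th
  R2 @ bar6.0: C3/A3 M6 -> D3/D4 P8 similar
  R6 @ bar6.3: closes on m3

No (9 violations)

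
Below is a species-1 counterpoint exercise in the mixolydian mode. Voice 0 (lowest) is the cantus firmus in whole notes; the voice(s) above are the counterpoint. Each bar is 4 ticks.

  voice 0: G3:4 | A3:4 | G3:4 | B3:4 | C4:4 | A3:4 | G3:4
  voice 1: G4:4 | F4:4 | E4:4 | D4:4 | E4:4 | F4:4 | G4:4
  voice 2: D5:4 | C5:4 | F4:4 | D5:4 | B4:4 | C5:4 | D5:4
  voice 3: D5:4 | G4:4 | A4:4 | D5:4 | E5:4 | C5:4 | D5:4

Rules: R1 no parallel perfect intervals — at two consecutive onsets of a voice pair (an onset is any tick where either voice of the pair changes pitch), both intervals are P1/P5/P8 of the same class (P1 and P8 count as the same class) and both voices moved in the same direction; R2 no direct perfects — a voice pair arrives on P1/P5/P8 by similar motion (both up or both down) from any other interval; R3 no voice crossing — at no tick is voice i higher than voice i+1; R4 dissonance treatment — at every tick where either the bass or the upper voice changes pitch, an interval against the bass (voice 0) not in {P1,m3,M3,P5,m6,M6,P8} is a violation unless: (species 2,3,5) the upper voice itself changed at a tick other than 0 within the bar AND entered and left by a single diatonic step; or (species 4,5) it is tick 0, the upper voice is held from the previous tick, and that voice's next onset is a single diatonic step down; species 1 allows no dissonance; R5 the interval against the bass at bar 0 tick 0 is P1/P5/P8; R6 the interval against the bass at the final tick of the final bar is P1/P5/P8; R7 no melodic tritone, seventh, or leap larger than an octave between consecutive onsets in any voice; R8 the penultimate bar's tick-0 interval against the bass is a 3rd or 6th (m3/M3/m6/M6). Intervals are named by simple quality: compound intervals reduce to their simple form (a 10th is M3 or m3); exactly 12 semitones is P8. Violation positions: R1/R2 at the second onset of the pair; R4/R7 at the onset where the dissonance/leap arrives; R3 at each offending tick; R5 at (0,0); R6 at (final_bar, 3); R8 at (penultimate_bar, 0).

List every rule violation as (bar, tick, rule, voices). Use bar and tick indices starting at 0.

bar 0: v0=G3 v1=G4 v2=D5 v3=D5 downbeat P5
bar 1: v0=A3 v1=F4 v2=C5 v3=G4 downbeat m7
bar 2: v0=G3 v1=E4 v2=F4 v3=A4 downbeat M2
bar 3: v0=B3 v1=D4 v2=D5 v3=D5 downbeat m3
bar 4: v0=C4 v1=E4 v2=B4 v3=E5 downbeat M3
bar 5: v0=A3 v1=F4 v2=C5 v3=C5 downbeat m3
bar 6: v0=G3 v1=G4 v2=D5 v3=D5 downbeat P5
  -> R1 @ bar 1 tick 0 v(1, 2): G4/D5 P5 -> F4/C5 P5 similar
  -> R3 @ bar 1 tick 0 v(2, 3): C5 above G4
  -> R4 @ bar 1 tick 0 v(0, 3): A3/G4 m7 untreated
  -> R3 @ bar 1 tick 1 v(2, 3): C5 above G4
  -> R3 @ bar 1 tick 2 v(2, 3): C5 above G4
  -> R3 @ bar 1 tick 3 v(2, 3): C5 above G4
  -> R4 @ bar 2 tick 0 v(0, 2): G3/F4 m7 untreated
  -> R4 @ bar 2 tick 0 v(0, 3): G3/A4 M2 untreated
  -> R2 @ bar 3 tick 0 v(2, 3): F4/A4 M3 -> D5/D5 P1 similar
  -> R1 @ bar 4 tick 0 v(1, 3): D4/D5 P8 -> E4/E5 P8 similar
  -> R4 @ bar 4 tick 0 v(0, 2): C4/B4 M7 untreated
  -> R1 @ bar 5 tick 0 v(1, 2): E4/B4 P5 -> F4/C5 P5 similar
  -> R1 @ bar 6 tick 0 v(1, 2): F4/C5 P5 -> G4/D5 P5 similar
  -> R1 @ bar 6 tick 0 v(1, 3): F4/C5 P5 -> G4/D5 P5 similar
  -> R1 @ bar 6 tick 0 v(2, 3): C5/C5 P1 -> D5/D5 P1 similar

(1, 0, R1, (1, 2))
(1, 0, R3, (2, 3))
(1, 0, R4, (0, 3))
(1, 1, R3, (2, 3))
(1, 2, R3, (2, 3))
(1, 3, R3, (2, 3))
(2, 0, R4, (0, 2))
(2, 0, R4, (0, 3))
(3, 0, R2, (2, 3))
(4, 0, R1, (1, 3))
(4, 0, R4, (0, 2))
(5, 0, R1, (1, 2))
(6, 0, R1, (1, 2))
(6, 0, R1, (1, 3))
(6, 0, R1, (2, 3))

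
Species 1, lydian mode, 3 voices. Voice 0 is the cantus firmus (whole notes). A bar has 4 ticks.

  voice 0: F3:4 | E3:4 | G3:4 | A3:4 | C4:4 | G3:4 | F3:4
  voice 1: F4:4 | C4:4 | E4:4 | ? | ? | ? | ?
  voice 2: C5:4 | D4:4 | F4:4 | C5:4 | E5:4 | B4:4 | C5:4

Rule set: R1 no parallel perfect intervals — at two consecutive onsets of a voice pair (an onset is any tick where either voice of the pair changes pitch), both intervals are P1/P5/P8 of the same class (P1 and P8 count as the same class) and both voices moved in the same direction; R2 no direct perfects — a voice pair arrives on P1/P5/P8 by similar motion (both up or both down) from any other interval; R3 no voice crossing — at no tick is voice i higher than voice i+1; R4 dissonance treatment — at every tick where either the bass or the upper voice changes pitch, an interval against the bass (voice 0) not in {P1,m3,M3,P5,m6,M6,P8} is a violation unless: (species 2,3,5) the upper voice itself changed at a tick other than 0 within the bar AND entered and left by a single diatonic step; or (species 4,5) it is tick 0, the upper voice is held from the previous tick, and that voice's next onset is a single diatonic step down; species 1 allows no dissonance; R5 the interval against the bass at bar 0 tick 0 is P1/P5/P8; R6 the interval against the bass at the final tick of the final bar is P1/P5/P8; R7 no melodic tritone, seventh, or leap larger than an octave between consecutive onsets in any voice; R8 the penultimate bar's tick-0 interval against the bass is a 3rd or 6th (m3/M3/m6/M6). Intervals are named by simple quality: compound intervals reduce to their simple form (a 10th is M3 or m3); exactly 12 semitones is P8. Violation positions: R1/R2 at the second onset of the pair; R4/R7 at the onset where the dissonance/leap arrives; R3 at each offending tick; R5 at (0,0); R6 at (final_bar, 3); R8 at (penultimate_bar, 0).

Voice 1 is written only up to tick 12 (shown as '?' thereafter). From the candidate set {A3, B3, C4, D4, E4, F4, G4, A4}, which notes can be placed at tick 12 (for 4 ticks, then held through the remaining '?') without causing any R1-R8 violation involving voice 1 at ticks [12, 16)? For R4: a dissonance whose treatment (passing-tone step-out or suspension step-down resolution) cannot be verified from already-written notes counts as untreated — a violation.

A3: legal
B3: violates R4
C4: legal
D4: violates R4
E4: legal
F4: violates R2
G4: violates R4
A4: violates R2

{A3, C4, E4}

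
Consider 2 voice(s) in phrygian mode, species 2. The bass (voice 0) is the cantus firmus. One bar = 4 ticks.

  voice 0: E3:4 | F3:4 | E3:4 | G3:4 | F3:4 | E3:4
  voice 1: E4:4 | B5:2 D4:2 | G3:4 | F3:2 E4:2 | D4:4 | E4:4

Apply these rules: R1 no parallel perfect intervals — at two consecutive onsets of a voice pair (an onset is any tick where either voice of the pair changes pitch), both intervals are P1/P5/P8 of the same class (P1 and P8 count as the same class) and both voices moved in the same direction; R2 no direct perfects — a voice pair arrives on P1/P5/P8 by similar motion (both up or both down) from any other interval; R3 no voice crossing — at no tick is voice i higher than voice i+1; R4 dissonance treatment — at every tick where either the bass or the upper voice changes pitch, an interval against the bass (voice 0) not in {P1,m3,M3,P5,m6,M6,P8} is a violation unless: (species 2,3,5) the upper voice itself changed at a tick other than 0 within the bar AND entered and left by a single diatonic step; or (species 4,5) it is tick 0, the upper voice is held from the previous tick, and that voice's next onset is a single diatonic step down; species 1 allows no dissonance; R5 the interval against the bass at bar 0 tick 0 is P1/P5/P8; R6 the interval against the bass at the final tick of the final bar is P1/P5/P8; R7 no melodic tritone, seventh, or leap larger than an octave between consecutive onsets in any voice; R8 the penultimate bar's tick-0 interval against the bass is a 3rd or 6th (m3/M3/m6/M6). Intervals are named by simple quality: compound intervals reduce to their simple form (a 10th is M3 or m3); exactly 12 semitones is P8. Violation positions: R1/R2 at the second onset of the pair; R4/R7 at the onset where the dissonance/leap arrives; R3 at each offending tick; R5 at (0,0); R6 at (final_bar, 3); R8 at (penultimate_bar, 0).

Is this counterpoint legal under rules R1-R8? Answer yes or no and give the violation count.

bar 0: v0=E3 v1=E4 (P8)
bar 1: v0=F3 v1=B5 (TT)
bar 2: v0=E3 v1=G3 (m3)
bar 3: v0=G3 v1=F3 (M2)
bar 4: v0=F3 v1=D4 (M6)
bar 5: v0=E3 v1=E4 (P8)
  R4 @ bar1.0: F3/B5 TT untreated
  R7 @ bar1.0: E4->B5 leap 19st
  R7 @ bar1.2: B5->D4 leap 21st
  R3 @ bar3.0: G3 above F3
  R4 @ bar3.0: G3/F3 M2 untreated
  R3 @ bar3.1: G3 above F3
  R7 @ bar3.2: F3->E4 leap 11st

No (7 violations)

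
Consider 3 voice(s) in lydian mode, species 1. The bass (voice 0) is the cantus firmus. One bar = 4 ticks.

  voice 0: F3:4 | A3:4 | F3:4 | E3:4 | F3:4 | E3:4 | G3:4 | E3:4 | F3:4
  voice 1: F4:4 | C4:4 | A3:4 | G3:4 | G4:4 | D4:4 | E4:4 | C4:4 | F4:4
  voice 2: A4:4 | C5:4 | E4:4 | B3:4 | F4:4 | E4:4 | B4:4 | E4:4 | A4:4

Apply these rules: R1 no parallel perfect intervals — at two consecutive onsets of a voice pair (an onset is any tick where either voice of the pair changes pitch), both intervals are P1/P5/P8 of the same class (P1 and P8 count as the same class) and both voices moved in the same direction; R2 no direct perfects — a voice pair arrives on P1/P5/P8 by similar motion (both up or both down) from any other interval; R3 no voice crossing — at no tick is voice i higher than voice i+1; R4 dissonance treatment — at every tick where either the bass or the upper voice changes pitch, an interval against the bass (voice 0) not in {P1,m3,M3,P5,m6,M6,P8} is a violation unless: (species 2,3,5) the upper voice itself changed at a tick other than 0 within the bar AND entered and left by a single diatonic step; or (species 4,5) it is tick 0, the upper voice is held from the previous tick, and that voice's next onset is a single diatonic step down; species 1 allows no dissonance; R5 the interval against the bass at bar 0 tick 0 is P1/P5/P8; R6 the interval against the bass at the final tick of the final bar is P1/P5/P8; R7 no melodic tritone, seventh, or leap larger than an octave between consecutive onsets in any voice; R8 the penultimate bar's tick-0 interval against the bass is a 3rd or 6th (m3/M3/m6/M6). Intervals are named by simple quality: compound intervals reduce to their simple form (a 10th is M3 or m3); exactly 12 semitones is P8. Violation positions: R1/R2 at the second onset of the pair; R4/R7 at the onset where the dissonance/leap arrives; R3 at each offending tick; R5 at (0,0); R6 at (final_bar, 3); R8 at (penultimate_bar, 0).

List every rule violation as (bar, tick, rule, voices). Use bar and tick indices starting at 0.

(0, 0, R5, (0, 2))
(2, 0, R2, (1, 2))
(2, 0, R4, (0, 2))
(3, 0, R2, (0, 2))
(4, 0, R2, (0, 2))
(4, 0, R3, (1, 2))
(4, 0, R4, (0, 1))
(4, 0, R7, (2,))
(4, 1, R3, (1, 2))
(4, 2, R3, (1, 2))
(4, 3, R3, (1, 2))
(5, 0, R1, (0, 2))
(5, 0, R4, (0, 1))
(6, 0, R2, (1, 2))
(7, 0, R2, (0, 2))
(7, 0, R8, (0, 2))
(8, 0, R2, (0, 1))
(8, 3, R6, (0, 2))

bar 0: v0=F3 v1=F4 v2=A4 downbeat M3
bar 1: v0=A3 v1=C4 v2=C5 downbeat m3
bar 2: v0=F3 v1=A3 v2=E4 downbeat M7
bar 3: v0=E3 v1=G3 v2=B3 downbeat P5
bar 4: v0=F3 v1=G4 v2=F4 downbeat P8
bar 5: v0=E3 v1=D4 v2=E4 downbeat P8
bar 6: v0=G3 v1=E4 v2=B4 downbeat M3
bar 7: v0=E3 v1=C4 v2=E4 downbeat P8
bar 8: v0=F3 v1=F4 v2=A4 downbeat M3
  -> R5 @ bar 0 tick 0 v(0, 2): opens on M3
  -> R2 @ bar 2 tick 0 v(1, 2): C4/C5 P8 -> A3/E4 P5 similar
  -> R4 @ bar 2 tick 0 v(0, 2): F3/E4 M7 untreated
  -> R2 @ bar 3 tick 0 v(0, 2): F3/E4 M7 -> E3/B3 P5 similar
  -> R2 @ bar 4 tick 0 v(0, 2): E3/B3 P5 -> F3/F4 P8 similar
  -> R3 @ bar 4 tick 0 v(1, 2): G4 above F4
  -> R4 @ bar 4 tick 0 v(0, 1): F3/G4 M2 untreated
  -> R7 @ bar 4 tick 0 v(2,): B3->F4 leap 6st
  -> R3 @ bar 4 tick 1 v(1, 2): G4 above F4
  -> R3 @ bar 4 tick 2 v(1, 2): G4 above F4
  -> R3 @ bar 4 tick 3 v(1, 2): G4 above F4
  -> R1 @ bar 5 tick 0 v(0, 2): F3/F4 P8 -> E3/E4 P8 similar
  -> R4 @ bar 5 tick 0 v(0, 1): E3/D4 m7 untreated
  -> R2 @ bar 6 tick 0 v(1, 2): D4/E4 M2 -> E4/B4 P5 similar
  -> R2 @ bar 7 tick 0 v(0, 2): G3/B4 M3 -> E3/E4 P8 similar
  -> R8 @ bar 7 tick 0 v(0, 2): penult P8 not 3rd/6th
  -> R2 @ bar 8 tick 0 v(0, 1): E3/C4 m6 -> F3/F4 P8 similar
  -> R6 @ bar 8 tick 3 v(0, 2): closes on M3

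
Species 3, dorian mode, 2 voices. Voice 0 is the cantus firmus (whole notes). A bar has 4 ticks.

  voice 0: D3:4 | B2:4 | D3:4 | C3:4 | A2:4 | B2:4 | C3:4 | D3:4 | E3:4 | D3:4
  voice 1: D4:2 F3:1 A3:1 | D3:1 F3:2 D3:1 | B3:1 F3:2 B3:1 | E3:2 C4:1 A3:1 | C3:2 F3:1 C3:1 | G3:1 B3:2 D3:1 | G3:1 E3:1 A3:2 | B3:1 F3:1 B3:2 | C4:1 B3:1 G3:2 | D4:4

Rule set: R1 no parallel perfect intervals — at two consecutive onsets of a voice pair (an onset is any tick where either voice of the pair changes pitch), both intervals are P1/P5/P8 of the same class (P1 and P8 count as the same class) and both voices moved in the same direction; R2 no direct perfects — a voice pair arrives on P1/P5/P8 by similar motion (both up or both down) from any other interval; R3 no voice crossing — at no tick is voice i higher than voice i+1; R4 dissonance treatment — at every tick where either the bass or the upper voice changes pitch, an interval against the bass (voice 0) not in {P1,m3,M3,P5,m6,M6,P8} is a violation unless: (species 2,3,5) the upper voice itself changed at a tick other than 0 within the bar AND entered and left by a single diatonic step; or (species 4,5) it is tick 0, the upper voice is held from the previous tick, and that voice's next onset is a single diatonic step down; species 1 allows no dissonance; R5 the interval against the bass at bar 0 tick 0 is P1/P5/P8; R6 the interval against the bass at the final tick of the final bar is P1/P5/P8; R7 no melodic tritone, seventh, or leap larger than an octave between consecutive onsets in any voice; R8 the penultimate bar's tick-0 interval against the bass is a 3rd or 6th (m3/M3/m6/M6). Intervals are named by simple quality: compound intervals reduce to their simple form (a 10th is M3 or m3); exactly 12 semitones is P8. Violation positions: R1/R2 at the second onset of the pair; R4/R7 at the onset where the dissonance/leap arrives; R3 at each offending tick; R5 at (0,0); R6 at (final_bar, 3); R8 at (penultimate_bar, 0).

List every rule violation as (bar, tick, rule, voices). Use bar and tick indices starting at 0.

(1, 1, R4, (0, 1))
(2, 1, R7, (1,))
(2, 3, R7, (1,))
(6, 0, R2, (0, 1))
(7, 1, R7, (1,))
(7, 2, R7, (1,))

bar 0: v0=D3 v1=D4 downbeat P8
bar 1: v0=B2 v1=D3 downbeat m3
bar 2: v0=D3 v1=B3 downbeat M6
bar 3: v0=C3 v1=E3 downbeat M3
bar 4: v0=A2 v1=C3 downbeat m3
bar 5: v0=B2 v1=G3 downbeat m6
bar 6: v0=C3 v1=G3 downbeat P5
bar 7: v0=D3 v1=B3 downbeat M6
bar 8: v0=E3 v1=C4 downbeat m6
bar 9: v0=D3 v1=D4 downbeat P8
  -> R4 @ bar 1 tick 1 v(0, 1): B2/F3 TT untreated
  -> R7 @ bar 2 tick 1 v(1,): B3->F3 leap 6st
  -> R7 @ bar 2 tick 3 v(1,): F3->B3 leap 6st
  -> R2 @ bar 6 tick 0 v(0, 1): B2/D3 m3 -> C3/G3 P5 similar
  -> R7 @ bar 7 tick 1 v(1,): B3->F3 leap 6st
  -> R7 @ bar 7 tick 2 v(1,): F3->B3 leap 6st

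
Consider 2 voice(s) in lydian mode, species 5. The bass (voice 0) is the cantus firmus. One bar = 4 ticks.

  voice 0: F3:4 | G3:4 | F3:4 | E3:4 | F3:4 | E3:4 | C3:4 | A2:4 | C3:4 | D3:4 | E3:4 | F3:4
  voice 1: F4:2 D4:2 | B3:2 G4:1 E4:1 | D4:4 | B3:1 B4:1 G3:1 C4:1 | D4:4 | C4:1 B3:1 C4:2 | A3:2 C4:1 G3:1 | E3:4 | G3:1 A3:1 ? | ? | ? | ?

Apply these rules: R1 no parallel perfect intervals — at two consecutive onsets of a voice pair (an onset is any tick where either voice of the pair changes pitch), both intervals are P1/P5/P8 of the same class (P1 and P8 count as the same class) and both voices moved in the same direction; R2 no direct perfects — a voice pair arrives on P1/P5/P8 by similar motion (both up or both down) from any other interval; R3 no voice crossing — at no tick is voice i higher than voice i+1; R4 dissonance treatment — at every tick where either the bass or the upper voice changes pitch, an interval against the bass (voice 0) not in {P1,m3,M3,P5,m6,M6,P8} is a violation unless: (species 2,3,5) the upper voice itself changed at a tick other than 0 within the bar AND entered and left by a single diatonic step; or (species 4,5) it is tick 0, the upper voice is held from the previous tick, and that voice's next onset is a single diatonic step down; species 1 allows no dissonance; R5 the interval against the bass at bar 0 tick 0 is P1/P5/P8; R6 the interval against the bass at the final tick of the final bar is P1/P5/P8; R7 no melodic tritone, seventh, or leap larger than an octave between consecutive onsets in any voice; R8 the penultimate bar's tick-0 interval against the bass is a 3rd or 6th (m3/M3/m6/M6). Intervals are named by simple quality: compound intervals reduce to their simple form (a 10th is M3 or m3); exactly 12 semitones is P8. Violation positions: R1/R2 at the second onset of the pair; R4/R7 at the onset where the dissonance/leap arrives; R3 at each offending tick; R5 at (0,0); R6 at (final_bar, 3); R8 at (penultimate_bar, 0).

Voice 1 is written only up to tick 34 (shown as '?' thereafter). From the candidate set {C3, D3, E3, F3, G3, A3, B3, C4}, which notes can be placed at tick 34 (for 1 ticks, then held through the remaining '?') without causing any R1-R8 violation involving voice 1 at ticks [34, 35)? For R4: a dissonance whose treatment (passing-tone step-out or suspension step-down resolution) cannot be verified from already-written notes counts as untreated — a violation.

C3: legal
D3: violates R4
E3: legal
F3: violates R4
G3: legal
A3: legal
B3: violates R4
C4: legal

{A3, C3, C4, E3, G3}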